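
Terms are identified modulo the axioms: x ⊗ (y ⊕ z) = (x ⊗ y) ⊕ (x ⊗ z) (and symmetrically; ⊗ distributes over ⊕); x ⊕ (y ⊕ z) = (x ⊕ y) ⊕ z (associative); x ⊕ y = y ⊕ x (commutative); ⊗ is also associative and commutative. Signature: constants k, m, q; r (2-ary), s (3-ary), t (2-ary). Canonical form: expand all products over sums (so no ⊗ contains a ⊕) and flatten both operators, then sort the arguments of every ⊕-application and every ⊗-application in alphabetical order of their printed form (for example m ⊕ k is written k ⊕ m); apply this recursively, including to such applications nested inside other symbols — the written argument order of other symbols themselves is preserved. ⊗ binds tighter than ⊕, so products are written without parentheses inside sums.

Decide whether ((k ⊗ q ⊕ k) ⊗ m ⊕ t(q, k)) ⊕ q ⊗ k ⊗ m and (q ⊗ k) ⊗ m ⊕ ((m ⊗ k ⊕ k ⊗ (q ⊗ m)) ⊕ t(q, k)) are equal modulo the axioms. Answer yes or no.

Answer: yes — both canonical forms are k ⊗ m ⊕ k ⊗ m ⊗ q ⊕ k ⊗ m ⊗ q ⊕ t(q, k)

Derivation:
Left:  ((k ⊗ q ⊕ k) ⊗ m ⊕ t(q, k)) ⊕ q ⊗ k ⊗ m
  Expand products over sums:  k ⊗ m ⊗ q ⊕ k ⊗ m ⊕ t(q, k) ⊕ k ⊗ m ⊗ q
  Order the arguments:  k ⊗ m ⊕ k ⊗ m ⊗ q ⊕ k ⊗ m ⊗ q ⊕ t(q, k)
Right:  (q ⊗ k) ⊗ m ⊕ ((m ⊗ k ⊕ k ⊗ (q ⊗ m)) ⊕ t(q, k))
  Un-nest:  k ⊗ m ⊗ q ⊕ k ⊗ m ⊕ k ⊗ m ⊗ q ⊕ t(q, k)
  Sort:  k ⊗ m ⊕ k ⊗ m ⊗ q ⊕ k ⊗ m ⊗ q ⊕ t(q, k)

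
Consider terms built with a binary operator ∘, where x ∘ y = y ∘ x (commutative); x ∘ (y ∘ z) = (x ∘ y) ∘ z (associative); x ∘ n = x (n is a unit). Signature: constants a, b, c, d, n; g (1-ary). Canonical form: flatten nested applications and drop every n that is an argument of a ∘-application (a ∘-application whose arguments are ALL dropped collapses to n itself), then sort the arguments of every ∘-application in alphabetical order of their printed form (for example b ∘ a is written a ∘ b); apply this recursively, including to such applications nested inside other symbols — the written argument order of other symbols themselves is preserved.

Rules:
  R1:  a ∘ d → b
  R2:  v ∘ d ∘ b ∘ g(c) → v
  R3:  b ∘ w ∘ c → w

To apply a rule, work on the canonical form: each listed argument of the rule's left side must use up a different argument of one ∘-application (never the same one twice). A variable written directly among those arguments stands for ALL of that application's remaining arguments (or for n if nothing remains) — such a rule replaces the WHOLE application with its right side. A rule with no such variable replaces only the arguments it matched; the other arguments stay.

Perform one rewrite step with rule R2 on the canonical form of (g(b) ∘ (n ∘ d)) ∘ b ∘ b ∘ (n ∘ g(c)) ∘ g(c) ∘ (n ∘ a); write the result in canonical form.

Canonical form:  a ∘ b ∘ b ∘ d ∘ g(b) ∘ g(c) ∘ g(c)
R2 matches:  uses b, d, g(c);  v := a ∘ b ∘ g(b) ∘ g(c)
The variable takes the whole remainder — replace the entire application.
New term:  a ∘ b ∘ g(b) ∘ g(c)

Answer: a ∘ b ∘ g(b) ∘ g(c)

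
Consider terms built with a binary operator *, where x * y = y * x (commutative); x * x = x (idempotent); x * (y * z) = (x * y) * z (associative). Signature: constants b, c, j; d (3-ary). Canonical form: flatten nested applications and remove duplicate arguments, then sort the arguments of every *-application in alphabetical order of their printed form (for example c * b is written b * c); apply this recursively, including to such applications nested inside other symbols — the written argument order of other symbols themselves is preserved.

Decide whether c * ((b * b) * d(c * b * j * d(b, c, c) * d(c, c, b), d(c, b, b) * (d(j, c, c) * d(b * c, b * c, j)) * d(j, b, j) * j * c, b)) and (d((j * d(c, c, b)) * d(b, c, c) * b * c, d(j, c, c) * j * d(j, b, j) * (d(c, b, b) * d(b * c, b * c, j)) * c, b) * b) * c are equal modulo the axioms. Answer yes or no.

Left:  c * ((b * b) * d(c * b * j * d(b, c, c) * d(c, c, b), d(c, b, b) * (d(j, c, c) * d(b * c, b * c, j)) * d(j, b, j) * j * c, b))
  Flatten:  c * b * b * d(c * b * j * d(b, c, c) * d(c, c, b), d(c, b, b) * (d(j, c, c) * d(b * c, b * c, j)) * d(j, b, j) * j * c, b)
  Inside:  d(c * b * j * d(b, c, c) * d(c, c, b), d(c, b, b) * (d(j, c, c) * d(b * c, b * c, j)) * d(j, b, j) * j * c, b)  →  d(b * c * d(b, c, c) * d(c, c, b) * j, c * d(b * c, b * c, j) * d(c, b, b) * d(j, b, j) * d(j, c, c) * j, b)
  Deduplicate:  drop duplicate b
  Sort arguments:  b * c * d(b * c * d(b, c, c) * d(c, c, b) * j, c * d(b * c, b * c, j) * d(c, b, b) * d(j, b, j) * d(j, c, c) * j, b)
Right:  (d((j * d(c, c, b)) * d(b, c, c) * b * c, d(j, c, c) * j * d(j, b, j) * (d(c, b, b) * d(b * c, b * c, j)) * c, b) * b) * c
  Un-nest:  d((j * d(c, c, b)) * d(b, c, c) * b * c, d(j, c, c) * j * d(j, b, j) * (d(c, b, b) * d(b * c, b * c, j)) * c, b) * b * c
  Simplify inside:  d((j * d(c, c, b)) * d(b, c, c) * b * c, d(j, c, c) * j * d(j, b, j) * (d(c, b, b) * d(b * c, b * c, j)) * c, b)  →  d(b * c * d(b, c, c) * d(c, c, b) * j, c * d(b * c, b * c, j) * d(c, b, b) * d(j, b, j) * d(j, c, c) * j, b)
  Sort:  b * c * d(b * c * d(b, c, c) * d(c, c, b) * j, c * d(b * c, b * c, j) * d(c, b, b) * d(j, b, j) * d(j, c, c) * j, b)

Answer: yes — both canonical forms are b * c * d(b * c * d(b, c, c) * d(c, c, b) * j, c * d(b * c, b * c, j) * d(c, b, b) * d(j, b, j) * d(j, c, c) * j, b)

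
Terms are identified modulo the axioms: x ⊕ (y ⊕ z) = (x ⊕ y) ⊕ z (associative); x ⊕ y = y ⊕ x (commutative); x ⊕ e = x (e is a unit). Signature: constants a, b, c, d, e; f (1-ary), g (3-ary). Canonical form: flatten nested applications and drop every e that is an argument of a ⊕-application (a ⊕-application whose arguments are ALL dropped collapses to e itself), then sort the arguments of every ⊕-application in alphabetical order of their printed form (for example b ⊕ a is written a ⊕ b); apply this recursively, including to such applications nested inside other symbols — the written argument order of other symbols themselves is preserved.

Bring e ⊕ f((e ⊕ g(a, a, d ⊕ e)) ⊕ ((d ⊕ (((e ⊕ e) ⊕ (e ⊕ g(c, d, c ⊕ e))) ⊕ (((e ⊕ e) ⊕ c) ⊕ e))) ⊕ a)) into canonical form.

Simplify inside:  f((e ⊕ g(a, a, d ⊕ e)) ⊕ ((d ⊕ (((e ⊕ e) ⊕ (e ⊕ g(c, d, c ⊕ e))) ⊕ (((e ⊕ e) ⊕ c) ⊕ e))) ⊕ a))  →  f(a ⊕ c ⊕ d ⊕ g(a, a, d) ⊕ g(c, d, c))
Drop the unit:  drop e
Sort arguments:  f(a ⊕ c ⊕ d ⊕ g(a, a, d) ⊕ g(c, d, c))

Answer: f(a ⊕ c ⊕ d ⊕ g(a, a, d) ⊕ g(c, d, c))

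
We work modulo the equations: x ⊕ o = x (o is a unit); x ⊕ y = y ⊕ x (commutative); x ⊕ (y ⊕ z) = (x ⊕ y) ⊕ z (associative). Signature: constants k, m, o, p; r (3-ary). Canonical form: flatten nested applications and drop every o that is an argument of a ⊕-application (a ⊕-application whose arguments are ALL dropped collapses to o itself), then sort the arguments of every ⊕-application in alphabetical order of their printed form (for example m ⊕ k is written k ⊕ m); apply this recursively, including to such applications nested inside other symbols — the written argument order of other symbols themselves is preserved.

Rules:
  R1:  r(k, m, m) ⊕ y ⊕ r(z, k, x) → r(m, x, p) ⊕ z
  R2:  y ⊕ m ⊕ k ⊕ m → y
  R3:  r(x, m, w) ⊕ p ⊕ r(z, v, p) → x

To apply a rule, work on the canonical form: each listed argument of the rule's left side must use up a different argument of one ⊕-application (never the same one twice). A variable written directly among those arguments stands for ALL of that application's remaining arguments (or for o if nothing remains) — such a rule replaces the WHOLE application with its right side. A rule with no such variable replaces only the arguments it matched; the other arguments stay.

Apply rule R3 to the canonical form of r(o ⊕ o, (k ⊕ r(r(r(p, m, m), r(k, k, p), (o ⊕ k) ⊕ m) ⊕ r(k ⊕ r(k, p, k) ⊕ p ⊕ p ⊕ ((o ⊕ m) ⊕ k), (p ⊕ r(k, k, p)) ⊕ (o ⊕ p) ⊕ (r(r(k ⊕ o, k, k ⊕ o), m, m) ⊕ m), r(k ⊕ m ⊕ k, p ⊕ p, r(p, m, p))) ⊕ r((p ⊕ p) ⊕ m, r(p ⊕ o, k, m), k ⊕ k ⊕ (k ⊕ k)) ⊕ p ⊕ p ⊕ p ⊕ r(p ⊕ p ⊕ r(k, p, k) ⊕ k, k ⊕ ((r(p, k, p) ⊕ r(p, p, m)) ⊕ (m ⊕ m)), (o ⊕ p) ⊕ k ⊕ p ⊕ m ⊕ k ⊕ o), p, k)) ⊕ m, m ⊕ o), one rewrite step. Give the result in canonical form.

Answer: r(o, k ⊕ m ⊕ r(p ⊕ p ⊕ p ⊕ r(k ⊕ k ⊕ m ⊕ p ⊕ p ⊕ r(k, p, k), m ⊕ p ⊕ r(k, k, k), r(k ⊕ k ⊕ m, p ⊕ p, r(p, m, p))) ⊕ r(k ⊕ p ⊕ p ⊕ r(k, p, k), k ⊕ m ⊕ m ⊕ r(p, k, p) ⊕ r(p, p, m), k ⊕ k ⊕ m ⊕ p ⊕ p) ⊕ r(m ⊕ p ⊕ p, r(p, k, m), k ⊕ k ⊕ k ⊕ k) ⊕ r(r(p, m, m), r(k, k, p), k ⊕ m), p, k), m)

Derivation:
Canonical form:  r(o, k ⊕ m ⊕ r(p ⊕ p ⊕ p ⊕ r(k ⊕ k ⊕ m ⊕ p ⊕ p ⊕ r(k, p, k), m ⊕ p ⊕ p ⊕ r(k, k, p) ⊕ r(r(k, k, k), m, m), r(k ⊕ k ⊕ m, p ⊕ p, r(p, m, p))) ⊕ r(k ⊕ p ⊕ p ⊕ r(k, p, k), k ⊕ m ⊕ m ⊕ r(p, k, p) ⊕ r(p, p, m), k ⊕ k ⊕ m ⊕ p ⊕ p) ⊕ r(m ⊕ p ⊕ p, r(p, k, m), k ⊕ k ⊕ k ⊕ k) ⊕ r(r(p, m, m), r(k, k, p), k ⊕ m), p, k), m)
Match R3:  consume p, r(k, k, p), r(r(k, k, k), m, m);  v := k, w := m, x := r(k, k, k), z := k
Giving:  r(o, k ⊕ m ⊕ r(p ⊕ p ⊕ p ⊕ r(k ⊕ k ⊕ m ⊕ p ⊕ p ⊕ r(k, p, k), m ⊕ p ⊕ r(k, k, k), r(k ⊕ k ⊕ m, p ⊕ p, r(p, m, p))) ⊕ r(k ⊕ p ⊕ p ⊕ r(k, p, k), k ⊕ m ⊕ m ⊕ r(p, k, p) ⊕ r(p, p, m), k ⊕ k ⊕ m ⊕ p ⊕ p) ⊕ r(m ⊕ p ⊕ p, r(p, k, m), k ⊕ k ⊕ k ⊕ k) ⊕ r(r(p, m, m), r(k, k, p), k ⊕ m), p, k), m)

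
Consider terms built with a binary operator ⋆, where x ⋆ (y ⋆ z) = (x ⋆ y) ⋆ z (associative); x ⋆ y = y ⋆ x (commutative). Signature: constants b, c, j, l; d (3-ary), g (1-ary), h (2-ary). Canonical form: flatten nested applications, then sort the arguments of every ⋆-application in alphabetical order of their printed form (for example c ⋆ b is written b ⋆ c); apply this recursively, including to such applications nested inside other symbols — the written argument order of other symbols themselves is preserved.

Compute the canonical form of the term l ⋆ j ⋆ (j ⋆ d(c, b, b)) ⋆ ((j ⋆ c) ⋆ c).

Answer: c ⋆ c ⋆ d(c, b, b) ⋆ j ⋆ j ⋆ j ⋆ l

Derivation:
Un-nest:  l ⋆ j ⋆ j ⋆ d(c, b, b) ⋆ j ⋆ c ⋆ c
Sort:  c ⋆ c ⋆ d(c, b, b) ⋆ j ⋆ j ⋆ j ⋆ l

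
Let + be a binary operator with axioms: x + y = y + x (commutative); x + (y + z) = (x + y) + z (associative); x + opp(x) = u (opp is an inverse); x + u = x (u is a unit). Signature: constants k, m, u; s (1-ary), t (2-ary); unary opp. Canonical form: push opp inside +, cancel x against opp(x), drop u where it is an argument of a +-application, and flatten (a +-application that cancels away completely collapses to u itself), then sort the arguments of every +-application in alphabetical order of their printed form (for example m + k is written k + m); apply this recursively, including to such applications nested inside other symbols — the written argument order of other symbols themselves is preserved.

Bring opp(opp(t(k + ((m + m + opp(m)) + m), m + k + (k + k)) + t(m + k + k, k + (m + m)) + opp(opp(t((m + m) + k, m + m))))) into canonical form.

Answer: t(k + k + m, k + m + m) + t(k + m + m, k + k + k + m) + t(k + m + m, m + m)

Derivation:
Push opp inside:  distribute opp over + and collapse double opp
Collect terms:  t(k + m + m, k + k + k + m) + t(k + k + m, k + m + m) + t(k + m + m, m + m)
Order the arguments:  t(k + k + m, k + m + m) + t(k + m + m, k + k + k + m) + t(k + m + m, m + m)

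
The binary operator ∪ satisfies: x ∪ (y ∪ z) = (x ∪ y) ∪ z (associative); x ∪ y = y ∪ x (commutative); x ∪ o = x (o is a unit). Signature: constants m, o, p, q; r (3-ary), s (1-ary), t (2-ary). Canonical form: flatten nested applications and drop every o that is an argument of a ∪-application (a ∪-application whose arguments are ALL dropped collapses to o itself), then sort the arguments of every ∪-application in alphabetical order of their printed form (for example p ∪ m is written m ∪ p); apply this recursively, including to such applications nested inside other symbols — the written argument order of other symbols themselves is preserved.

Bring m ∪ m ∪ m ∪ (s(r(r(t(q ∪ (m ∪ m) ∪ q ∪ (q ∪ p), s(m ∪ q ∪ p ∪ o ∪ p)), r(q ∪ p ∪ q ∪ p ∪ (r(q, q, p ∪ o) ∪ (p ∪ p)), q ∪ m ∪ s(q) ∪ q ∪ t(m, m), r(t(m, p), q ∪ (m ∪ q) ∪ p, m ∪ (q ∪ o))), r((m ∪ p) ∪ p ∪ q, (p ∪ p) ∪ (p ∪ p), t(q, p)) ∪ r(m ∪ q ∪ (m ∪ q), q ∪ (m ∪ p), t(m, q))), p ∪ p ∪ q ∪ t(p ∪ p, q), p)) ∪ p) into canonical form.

Merge nested applications:  m ∪ m ∪ m ∪ s(r(r(t(q ∪ (m ∪ m) ∪ q ∪ (q ∪ p), s(m ∪ q ∪ p ∪ o ∪ p)), r(q ∪ p ∪ q ∪ p ∪ (r(q, q, p ∪ o) ∪ (p ∪ p)), q ∪ m ∪ s(q) ∪ q ∪ t(m, m), r(t(m, p), q ∪ (m ∪ q) ∪ p, m ∪ (q ∪ o))), r((m ∪ p) ∪ p ∪ q, (p ∪ p) ∪ (p ∪ p), t(q, p)) ∪ r(m ∪ q ∪ (m ∪ q), q ∪ (m ∪ p), t(m, q))), p ∪ p ∪ q ∪ t(p ∪ p, q), p)) ∪ p
Canonicalize subterm:  s(r(r(t(q ∪ (m ∪ m) ∪ q ∪ (q ∪ p), s(m ∪ q ∪ p ∪ o ∪ p)), r(q ∪ p ∪ q ∪ p ∪ (r(q, q, p ∪ o) ∪ (p ∪ p)), q ∪ m ∪ s(q) ∪ q ∪ t(m, m), r(t(m, p), q ∪ (m ∪ q) ∪ p, m ∪ (q ∪ o))), r((m ∪ p) ∪ p ∪ q, (p ∪ p) ∪ (p ∪ p), t(q, p)) ∪ r(m ∪ q ∪ (m ∪ q), q ∪ (m ∪ p), t(m, q))), p ∪ p ∪ q ∪ t(p ∪ p, q), p))  →  s(r(r(t(m ∪ m ∪ p ∪ q ∪ q ∪ q, s(m ∪ p ∪ p ∪ q)), r(p ∪ p ∪ p ∪ p ∪ q ∪ q ∪ r(q, q, p), m ∪ q ∪ q ∪ s(q) ∪ t(m, m), r(t(m, p), m ∪ p ∪ q ∪ q, m ∪ q)), r(m ∪ m ∪ q ∪ q, m ∪ p ∪ q, t(m, q)) ∪ r(m ∪ p ∪ p ∪ q, p ∪ p ∪ p ∪ p, t(q, p))), p ∪ p ∪ q ∪ t(p ∪ p, q), p))
Sort arguments:  m ∪ m ∪ m ∪ p ∪ s(r(r(t(m ∪ m ∪ p ∪ q ∪ q ∪ q, s(m ∪ p ∪ p ∪ q)), r(p ∪ p ∪ p ∪ p ∪ q ∪ q ∪ r(q, q, p), m ∪ q ∪ q ∪ s(q) ∪ t(m, m), r(t(m, p), m ∪ p ∪ q ∪ q, m ∪ q)), r(m ∪ m ∪ q ∪ q, m ∪ p ∪ q, t(m, q)) ∪ r(m ∪ p ∪ p ∪ q, p ∪ p ∪ p ∪ p, t(q, p))), p ∪ p ∪ q ∪ t(p ∪ p, q), p))

Answer: m ∪ m ∪ m ∪ p ∪ s(r(r(t(m ∪ m ∪ p ∪ q ∪ q ∪ q, s(m ∪ p ∪ p ∪ q)), r(p ∪ p ∪ p ∪ p ∪ q ∪ q ∪ r(q, q, p), m ∪ q ∪ q ∪ s(q) ∪ t(m, m), r(t(m, p), m ∪ p ∪ q ∪ q, m ∪ q)), r(m ∪ m ∪ q ∪ q, m ∪ p ∪ q, t(m, q)) ∪ r(m ∪ p ∪ p ∪ q, p ∪ p ∪ p ∪ p, t(q, p))), p ∪ p ∪ q ∪ t(p ∪ p, q), p))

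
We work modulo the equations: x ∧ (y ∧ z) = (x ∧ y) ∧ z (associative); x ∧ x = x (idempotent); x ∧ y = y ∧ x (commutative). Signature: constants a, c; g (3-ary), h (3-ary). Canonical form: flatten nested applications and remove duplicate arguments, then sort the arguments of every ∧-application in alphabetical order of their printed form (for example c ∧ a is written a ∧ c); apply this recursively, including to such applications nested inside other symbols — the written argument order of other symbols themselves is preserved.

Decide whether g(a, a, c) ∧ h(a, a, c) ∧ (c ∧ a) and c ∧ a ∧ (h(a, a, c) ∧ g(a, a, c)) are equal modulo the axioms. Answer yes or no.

Answer: yes — both canonical forms are a ∧ c ∧ g(a, a, c) ∧ h(a, a, c)

Derivation:
Left:  g(a, a, c) ∧ h(a, a, c) ∧ (c ∧ a)
  Flatten:  g(a, a, c) ∧ h(a, a, c) ∧ c ∧ a
  Order the arguments:  a ∧ c ∧ g(a, a, c) ∧ h(a, a, c)
Right:  c ∧ a ∧ (h(a, a, c) ∧ g(a, a, c))
  Merge nested applications:  c ∧ a ∧ h(a, a, c) ∧ g(a, a, c)
  Sort arguments:  a ∧ c ∧ g(a, a, c) ∧ h(a, a, c)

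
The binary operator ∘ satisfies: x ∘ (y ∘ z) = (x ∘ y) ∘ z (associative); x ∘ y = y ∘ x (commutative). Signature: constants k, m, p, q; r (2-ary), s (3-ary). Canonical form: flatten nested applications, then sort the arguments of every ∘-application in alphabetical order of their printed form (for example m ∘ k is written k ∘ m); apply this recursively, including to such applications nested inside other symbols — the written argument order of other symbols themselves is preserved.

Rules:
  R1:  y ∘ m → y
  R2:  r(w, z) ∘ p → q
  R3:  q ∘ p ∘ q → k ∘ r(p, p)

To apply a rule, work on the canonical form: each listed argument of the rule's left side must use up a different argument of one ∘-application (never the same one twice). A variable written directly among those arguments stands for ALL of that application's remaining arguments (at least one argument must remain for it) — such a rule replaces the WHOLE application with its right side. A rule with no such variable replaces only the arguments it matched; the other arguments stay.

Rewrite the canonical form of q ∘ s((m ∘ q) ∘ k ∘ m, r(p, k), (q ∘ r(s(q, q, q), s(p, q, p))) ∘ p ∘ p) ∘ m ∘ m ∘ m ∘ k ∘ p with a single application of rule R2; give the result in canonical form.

Canonical form:  k ∘ m ∘ m ∘ m ∘ p ∘ q ∘ s(k ∘ m ∘ m ∘ q, r(p, k), p ∘ p ∘ q ∘ r(s(q, q, q), s(p, q, p)))
Match R2:  consume p, r(s(q, q, q), s(p, q, p));  w := s(q, q, q), z := s(p, q, p)
Giving:  k ∘ m ∘ m ∘ m ∘ p ∘ q ∘ s(k ∘ m ∘ m ∘ q, r(p, k), p ∘ q ∘ q)

Answer: k ∘ m ∘ m ∘ m ∘ p ∘ q ∘ s(k ∘ m ∘ m ∘ q, r(p, k), p ∘ q ∘ q)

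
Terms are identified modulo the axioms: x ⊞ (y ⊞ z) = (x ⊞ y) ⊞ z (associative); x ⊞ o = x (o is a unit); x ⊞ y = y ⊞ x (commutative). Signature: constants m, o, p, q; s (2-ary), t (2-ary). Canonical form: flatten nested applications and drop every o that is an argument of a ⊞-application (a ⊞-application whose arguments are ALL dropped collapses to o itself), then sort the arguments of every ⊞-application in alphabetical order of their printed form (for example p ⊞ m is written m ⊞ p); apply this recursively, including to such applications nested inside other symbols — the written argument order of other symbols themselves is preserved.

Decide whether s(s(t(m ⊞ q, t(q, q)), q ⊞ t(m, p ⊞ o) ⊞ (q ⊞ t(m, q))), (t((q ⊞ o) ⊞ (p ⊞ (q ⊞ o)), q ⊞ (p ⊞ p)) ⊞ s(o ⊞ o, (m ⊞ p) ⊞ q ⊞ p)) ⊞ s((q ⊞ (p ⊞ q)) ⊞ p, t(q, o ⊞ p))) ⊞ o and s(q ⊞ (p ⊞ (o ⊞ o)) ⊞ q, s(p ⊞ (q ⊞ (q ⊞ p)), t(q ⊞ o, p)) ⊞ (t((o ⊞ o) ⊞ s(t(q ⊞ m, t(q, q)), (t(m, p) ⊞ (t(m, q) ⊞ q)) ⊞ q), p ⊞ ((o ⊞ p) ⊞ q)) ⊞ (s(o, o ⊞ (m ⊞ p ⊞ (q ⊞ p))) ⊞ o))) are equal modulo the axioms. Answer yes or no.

Left:  s(s(t(m ⊞ q, t(q, q)), q ⊞ t(m, p ⊞ o) ⊞ (q ⊞ t(m, q))), (t((q ⊞ o) ⊞ (p ⊞ (q ⊞ o)), q ⊞ (p ⊞ p)) ⊞ s(o ⊞ o, (m ⊞ p) ⊞ q ⊞ p)) ⊞ s((q ⊞ (p ⊞ q)) ⊞ p, t(q, o ⊞ p))) ⊞ o
  Canonicalize subterm:  s(s(t(m ⊞ q, t(q, q)), q ⊞ t(m, p ⊞ o) ⊞ (q ⊞ t(m, q))), (t((q ⊞ o) ⊞ (p ⊞ (q ⊞ o)), q ⊞ (p ⊞ p)) ⊞ s(o ⊞ o, (m ⊞ p) ⊞ q ⊞ p)) ⊞ s((q ⊞ (p ⊞ q)) ⊞ p, t(q, o ⊞ p)))  →  s(s(t(m ⊞ q, t(q, q)), q ⊞ q ⊞ t(m, p) ⊞ t(m, q)), s(o, m ⊞ p ⊞ p ⊞ q) ⊞ s(p ⊞ p ⊞ q ⊞ q, t(q, p)) ⊞ t(p ⊞ q ⊞ q, p ⊞ p ⊞ q))
  Unit:  drop o
  Sort arguments:  s(s(t(m ⊞ q, t(q, q)), q ⊞ q ⊞ t(m, p) ⊞ t(m, q)), s(o, m ⊞ p ⊞ p ⊞ q) ⊞ s(p ⊞ p ⊞ q ⊞ q, t(q, p)) ⊞ t(p ⊞ q ⊞ q, p ⊞ p ⊞ q))
Right:  s(q ⊞ (p ⊞ (o ⊞ o)) ⊞ q, s(p ⊞ (q ⊞ (q ⊞ p)), t(q ⊞ o, p)) ⊞ (t((o ⊞ o) ⊞ s(t(q ⊞ m, t(q, q)), (t(m, p) ⊞ (t(m, q) ⊞ q)) ⊞ q), p ⊞ ((o ⊞ p) ⊞ q)) ⊞ (s(o, o ⊞ (m ⊞ p ⊞ (q ⊞ p))) ⊞ o)))
  Descend into:  s(p ⊞ (q ⊞ (q ⊞ p)), t(q ⊞ o, p)) ⊞ (t((o ⊞ o) ⊞ s(t(q ⊞ m, t(q, q)), (t(m, p) ⊞ (t(m, q) ⊞ q)) ⊞ q), p ⊞ ((o ⊞ p) ⊞ q)) ⊞ (s(o, o ⊞ (m ⊞ p ⊞ (q ⊞ p))) ⊞ o))
  Merge nested applications:  s(p ⊞ (q ⊞ (q ⊞ p)), t(q ⊞ o, p)) ⊞ t((o ⊞ o) ⊞ s(t(q ⊞ m, t(q, q)), (t(m, p) ⊞ (t(m, q) ⊞ q)) ⊞ q), p ⊞ ((o ⊞ p) ⊞ q)) ⊞ s(o, o ⊞ (m ⊞ p ⊞ (q ⊞ p))) ⊞ o
  Inside:  s(p ⊞ (q ⊞ (q ⊞ p)), t(q ⊞ o, p))  →  s(p ⊞ p ⊞ q ⊞ q, t(q, p))
  Canonicalize subterm:  t((o ⊞ o) ⊞ s(t(q ⊞ m, t(q, q)), (t(m, p) ⊞ (t(m, q) ⊞ q)) ⊞ q), p ⊞ ((o ⊞ p) ⊞ q))  →  t(s(t(m ⊞ q, t(q, q)), q ⊞ q ⊞ t(m, p) ⊞ t(m, q)), p ⊞ p ⊞ q)
  Inside:  s(o, o ⊞ (m ⊞ p ⊞ (q ⊞ p)))  →  s(o, m ⊞ p ⊞ p ⊞ q)
  Units out:  drop o
  Sort:  s(o, m ⊞ p ⊞ p ⊞ q) ⊞ s(p ⊞ p ⊞ q ⊞ q, t(q, p)) ⊞ t(s(t(m ⊞ q, t(q, q)), q ⊞ q ⊞ t(m, p) ⊞ t(m, q)), p ⊞ p ⊞ q)
  Rebuild:  s(p ⊞ q ⊞ q, s(o, m ⊞ p ⊞ p ⊞ q) ⊞ s(p ⊞ p ⊞ q ⊞ q, t(q, p)) ⊞ t(s(t(m ⊞ q, t(q, q)), q ⊞ q ⊞ t(m, p) ⊞ t(m, q)), p ⊞ p ⊞ q))

Answer: no — s(s(t(m ⊞ q, t(q, q)), q ⊞ q ⊞ t(m, p) ⊞ t(m, q)), s(o, m ⊞ p ⊞ p ⊞ q) ⊞ s(p ⊞ p ⊞ q ⊞ q, t(q, p)) ⊞ t(p ⊞ q ⊞ q, p ⊞ p ⊞ q)) vs s(p ⊞ q ⊞ q, s(o, m ⊞ p ⊞ p ⊞ q) ⊞ s(p ⊞ p ⊞ q ⊞ q, t(q, p)) ⊞ t(s(t(m ⊞ q, t(q, q)), q ⊞ q ⊞ t(m, p) ⊞ t(m, q)), p ⊞ p ⊞ q))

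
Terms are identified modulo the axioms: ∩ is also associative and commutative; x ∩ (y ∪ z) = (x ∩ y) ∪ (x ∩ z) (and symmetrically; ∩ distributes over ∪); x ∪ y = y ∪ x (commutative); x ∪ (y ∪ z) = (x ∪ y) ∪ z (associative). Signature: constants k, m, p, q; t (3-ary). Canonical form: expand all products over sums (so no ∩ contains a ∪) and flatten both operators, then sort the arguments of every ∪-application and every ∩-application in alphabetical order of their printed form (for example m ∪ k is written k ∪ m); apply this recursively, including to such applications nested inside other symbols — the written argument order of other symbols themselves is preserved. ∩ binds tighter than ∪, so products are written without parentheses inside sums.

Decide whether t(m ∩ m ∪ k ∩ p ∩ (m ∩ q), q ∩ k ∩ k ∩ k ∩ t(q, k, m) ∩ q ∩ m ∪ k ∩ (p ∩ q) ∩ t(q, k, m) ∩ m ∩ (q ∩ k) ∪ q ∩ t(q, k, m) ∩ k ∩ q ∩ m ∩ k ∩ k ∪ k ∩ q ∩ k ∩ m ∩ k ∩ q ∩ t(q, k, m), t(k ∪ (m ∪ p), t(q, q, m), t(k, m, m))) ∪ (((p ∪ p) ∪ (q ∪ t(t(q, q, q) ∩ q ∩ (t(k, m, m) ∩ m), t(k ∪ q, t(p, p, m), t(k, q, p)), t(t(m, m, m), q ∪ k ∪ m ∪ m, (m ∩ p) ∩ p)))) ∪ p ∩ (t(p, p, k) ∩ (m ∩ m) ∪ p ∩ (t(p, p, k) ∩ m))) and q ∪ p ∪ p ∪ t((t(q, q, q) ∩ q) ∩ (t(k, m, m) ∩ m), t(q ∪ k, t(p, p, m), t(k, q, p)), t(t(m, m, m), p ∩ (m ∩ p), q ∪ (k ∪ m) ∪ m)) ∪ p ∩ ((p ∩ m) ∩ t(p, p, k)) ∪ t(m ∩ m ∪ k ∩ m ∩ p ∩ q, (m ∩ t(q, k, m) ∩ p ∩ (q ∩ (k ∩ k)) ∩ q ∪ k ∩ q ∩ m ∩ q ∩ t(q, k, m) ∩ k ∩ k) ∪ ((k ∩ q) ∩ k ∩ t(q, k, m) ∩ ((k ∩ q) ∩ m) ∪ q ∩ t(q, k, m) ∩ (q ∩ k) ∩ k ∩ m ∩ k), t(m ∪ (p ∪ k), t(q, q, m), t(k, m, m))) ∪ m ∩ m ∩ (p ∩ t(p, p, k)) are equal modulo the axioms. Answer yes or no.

Left:  t(m ∩ m ∪ k ∩ p ∩ (m ∩ q), q ∩ k ∩ k ∩ k ∩ t(q, k, m) ∩ q ∩ m ∪ k ∩ (p ∩ q) ∩ t(q, k, m) ∩ m ∩ (q ∩ k) ∪ q ∩ t(q, k, m) ∩ k ∩ q ∩ m ∩ k ∩ k ∪ k ∩ q ∩ k ∩ m ∩ k ∩ q ∩ t(q, k, m), t(k ∪ (m ∪ p), t(q, q, m), t(k, m, m))) ∪ (((p ∪ p) ∪ (q ∪ t(t(q, q, q) ∩ q ∩ (t(k, m, m) ∩ m), t(k ∪ q, t(p, p, m), t(k, q, p)), t(t(m, m, m), q ∪ k ∪ m ∪ m, (m ∩ p) ∩ p)))) ∪ p ∩ (t(p, p, k) ∩ (m ∩ m) ∪ p ∩ (t(p, p, k) ∩ m)))
  Expand products over sums:  t(k ∩ m ∩ p ∩ q ∪ m ∩ m, k ∩ k ∩ k ∩ m ∩ q ∩ q ∩ t(q, k, m) ∪ k ∩ k ∩ k ∩ m ∩ q ∩ q ∩ t(q, k, m) ∪ k ∩ k ∩ k ∩ m ∩ q ∩ q ∩ t(q, k, m) ∪ k ∩ k ∩ m ∩ p ∩ q ∩ q ∩ t(q, k, m), t(k ∪ m ∪ p, t(q, q, m), t(k, m, m))) ∪ p ∪ p ∪ q ∪ t(m ∩ q ∩ t(k, m, m) ∩ t(q, q, q), t(k ∪ q, t(p, p, m), t(k, q, p)), t(t(m, m, m), k ∪ m ∪ m ∪ q, m ∩ p ∩ p)) ∪ m ∩ m ∩ p ∩ t(p, p, k) ∪ m ∩ p ∩ p ∩ t(p, p, k)
  Sort:  m ∩ m ∩ p ∩ t(p, p, k) ∪ m ∩ p ∩ p ∩ t(p, p, k) ∪ p ∪ p ∪ q ∪ t(k ∩ m ∩ p ∩ q ∪ m ∩ m, k ∩ k ∩ k ∩ m ∩ q ∩ q ∩ t(q, k, m) ∪ k ∩ k ∩ k ∩ m ∩ q ∩ q ∩ t(q, k, m) ∪ k ∩ k ∩ k ∩ m ∩ q ∩ q ∩ t(q, k, m) ∪ k ∩ k ∩ m ∩ p ∩ q ∩ q ∩ t(q, k, m), t(k ∪ m ∪ p, t(q, q, m), t(k, m, m))) ∪ t(m ∩ q ∩ t(k, m, m) ∩ t(q, q, q), t(k ∪ q, t(p, p, m), t(k, q, p)), t(t(m, m, m), k ∪ m ∪ m ∪ q, m ∩ p ∩ p))
Right:  q ∪ p ∪ p ∪ t((t(q, q, q) ∩ q) ∩ (t(k, m, m) ∩ m), t(q ∪ k, t(p, p, m), t(k, q, p)), t(t(m, m, m), p ∩ (m ∩ p), q ∪ (k ∪ m) ∪ m)) ∪ p ∩ ((p ∩ m) ∩ t(p, p, k)) ∪ t(m ∩ m ∪ k ∩ m ∩ p ∩ q, (m ∩ t(q, k, m) ∩ p ∩ (q ∩ (k ∩ k)) ∩ q ∪ k ∩ q ∩ m ∩ q ∩ t(q, k, m) ∩ k ∩ k) ∪ ((k ∩ q) ∩ k ∩ t(q, k, m) ∩ ((k ∩ q) ∩ m) ∪ q ∩ t(q, k, m) ∩ (q ∩ k) ∩ k ∩ m ∩ k), t(m ∪ (p ∪ k), t(q, q, m), t(k, m, m))) ∪ m ∩ m ∩ (p ∩ t(p, p, k))
  Flatten:  q ∪ p ∪ p ∪ t(m ∩ q ∩ t(k, m, m) ∩ t(q, q, q), t(k ∪ q, t(p, p, m), t(k, q, p)), t(t(m, m, m), m ∩ p ∩ p, k ∪ m ∪ m ∪ q)) ∪ m ∩ p ∩ p ∩ t(p, p, k) ∪ t(k ∩ m ∩ p ∩ q ∪ m ∩ m, k ∩ k ∩ k ∩ m ∩ q ∩ q ∩ t(q, k, m) ∪ k ∩ k ∩ k ∩ m ∩ q ∩ q ∩ t(q, k, m) ∪ k ∩ k ∩ k ∩ m ∩ q ∩ q ∩ t(q, k, m) ∪ k ∩ k ∩ m ∩ p ∩ q ∩ q ∩ t(q, k, m), t(k ∪ m ∪ p, t(q, q, m), t(k, m, m))) ∪ m ∩ m ∩ p ∩ t(p, p, k)
  Sort arguments:  m ∩ m ∩ p ∩ t(p, p, k) ∪ m ∩ p ∩ p ∩ t(p, p, k) ∪ p ∪ p ∪ q ∪ t(k ∩ m ∩ p ∩ q ∪ m ∩ m, k ∩ k ∩ k ∩ m ∩ q ∩ q ∩ t(q, k, m) ∪ k ∩ k ∩ k ∩ m ∩ q ∩ q ∩ t(q, k, m) ∪ k ∩ k ∩ k ∩ m ∩ q ∩ q ∩ t(q, k, m) ∪ k ∩ k ∩ m ∩ p ∩ q ∩ q ∩ t(q, k, m), t(k ∪ m ∪ p, t(q, q, m), t(k, m, m))) ∪ t(m ∩ q ∩ t(k, m, m) ∩ t(q, q, q), t(k ∪ q, t(p, p, m), t(k, q, p)), t(t(m, m, m), m ∩ p ∩ p, k ∪ m ∪ m ∪ q))

Answer: no — m ∩ m ∩ p ∩ t(p, p, k) ∪ m ∩ p ∩ p ∩ t(p, p, k) ∪ p ∪ p ∪ q ∪ t(k ∩ m ∩ p ∩ q ∪ m ∩ m, k ∩ k ∩ k ∩ m ∩ q ∩ q ∩ t(q, k, m) ∪ k ∩ k ∩ k ∩ m ∩ q ∩ q ∩ t(q, k, m) ∪ k ∩ k ∩ k ∩ m ∩ q ∩ q ∩ t(q, k, m) ∪ k ∩ k ∩ m ∩ p ∩ q ∩ q ∩ t(q, k, m), t(k ∪ m ∪ p, t(q, q, m), t(k, m, m))) ∪ t(m ∩ q ∩ t(k, m, m) ∩ t(q, q, q), t(k ∪ q, t(p, p, m), t(k, q, p)), t(t(m, m, m), k ∪ m ∪ m ∪ q, m ∩ p ∩ p)) vs m ∩ m ∩ p ∩ t(p, p, k) ∪ m ∩ p ∩ p ∩ t(p, p, k) ∪ p ∪ p ∪ q ∪ t(k ∩ m ∩ p ∩ q ∪ m ∩ m, k ∩ k ∩ k ∩ m ∩ q ∩ q ∩ t(q, k, m) ∪ k ∩ k ∩ k ∩ m ∩ q ∩ q ∩ t(q, k, m) ∪ k ∩ k ∩ k ∩ m ∩ q ∩ q ∩ t(q, k, m) ∪ k ∩ k ∩ m ∩ p ∩ q ∩ q ∩ t(q, k, m), t(k ∪ m ∪ p, t(q, q, m), t(k, m, m))) ∪ t(m ∩ q ∩ t(k, m, m) ∩ t(q, q, q), t(k ∪ q, t(p, p, m), t(k, q, p)), t(t(m, m, m), m ∩ p ∩ p, k ∪ m ∪ m ∪ q))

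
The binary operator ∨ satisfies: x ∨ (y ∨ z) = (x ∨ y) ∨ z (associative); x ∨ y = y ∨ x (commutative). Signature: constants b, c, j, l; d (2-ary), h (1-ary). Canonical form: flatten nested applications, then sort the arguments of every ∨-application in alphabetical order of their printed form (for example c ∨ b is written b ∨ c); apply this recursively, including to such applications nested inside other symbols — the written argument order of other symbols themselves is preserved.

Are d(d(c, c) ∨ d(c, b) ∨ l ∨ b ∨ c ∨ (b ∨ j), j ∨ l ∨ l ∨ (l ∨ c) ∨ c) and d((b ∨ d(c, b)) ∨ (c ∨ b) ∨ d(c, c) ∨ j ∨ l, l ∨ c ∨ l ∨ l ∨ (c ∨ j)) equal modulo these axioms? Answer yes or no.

Left:  d(d(c, c) ∨ d(c, b) ∨ l ∨ b ∨ c ∨ (b ∨ j), j ∨ l ∨ l ∨ (l ∨ c) ∨ c)
  Descend into:  d(c, c) ∨ d(c, b) ∨ l ∨ b ∨ c ∨ (b ∨ j)
  Merge nested applications:  d(c, c) ∨ d(c, b) ∨ l ∨ b ∨ c ∨ b ∨ j
  Sort:  b ∨ b ∨ c ∨ d(c, b) ∨ d(c, c) ∨ j ∨ l
  Rebuild:  d(b ∨ b ∨ c ∨ d(c, b) ∨ d(c, c) ∨ j ∨ l, c ∨ c ∨ j ∨ l ∨ l ∨ l)
Right:  d((b ∨ d(c, b)) ∨ (c ∨ b) ∨ d(c, c) ∨ j ∨ l, l ∨ c ∨ l ∨ l ∨ (c ∨ j))
  Work inside:  (b ∨ d(c, b)) ∨ (c ∨ b) ∨ d(c, c) ∨ j ∨ l
  Merge nested applications:  b ∨ d(c, b) ∨ c ∨ b ∨ d(c, c) ∨ j ∨ l
  Sort:  b ∨ b ∨ c ∨ d(c, b) ∨ d(c, c) ∨ j ∨ l
  Reassemble:  d(b ∨ b ∨ c ∨ d(c, b) ∨ d(c, c) ∨ j ∨ l, c ∨ c ∨ j ∨ l ∨ l ∨ l)

Answer: yes — both canonical forms are d(b ∨ b ∨ c ∨ d(c, b) ∨ d(c, c) ∨ j ∨ l, c ∨ c ∨ j ∨ l ∨ l ∨ l)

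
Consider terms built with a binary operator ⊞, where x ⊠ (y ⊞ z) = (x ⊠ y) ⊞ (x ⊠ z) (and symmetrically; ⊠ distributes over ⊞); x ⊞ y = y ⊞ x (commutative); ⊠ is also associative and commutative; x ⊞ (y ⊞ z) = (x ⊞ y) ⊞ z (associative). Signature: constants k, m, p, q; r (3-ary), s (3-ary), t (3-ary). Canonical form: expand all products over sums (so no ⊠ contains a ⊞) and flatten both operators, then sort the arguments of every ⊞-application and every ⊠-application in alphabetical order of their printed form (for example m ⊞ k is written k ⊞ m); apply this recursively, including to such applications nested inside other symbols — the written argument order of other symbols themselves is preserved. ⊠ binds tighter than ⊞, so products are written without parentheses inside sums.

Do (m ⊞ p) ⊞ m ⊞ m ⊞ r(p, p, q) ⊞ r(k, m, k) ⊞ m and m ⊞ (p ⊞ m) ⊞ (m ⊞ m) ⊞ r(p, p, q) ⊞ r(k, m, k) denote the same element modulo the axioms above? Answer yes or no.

Left:  (m ⊞ p) ⊞ m ⊞ m ⊞ r(p, p, q) ⊞ r(k, m, k) ⊞ m
  Flatten:  m ⊞ p ⊞ m ⊞ m ⊞ r(p, p, q) ⊞ r(k, m, k) ⊞ m
  Sort arguments:  m ⊞ m ⊞ m ⊞ m ⊞ p ⊞ r(k, m, k) ⊞ r(p, p, q)
Right:  m ⊞ (p ⊞ m) ⊞ (m ⊞ m) ⊞ r(p, p, q) ⊞ r(k, m, k)
  Merge nested applications:  m ⊞ p ⊞ m ⊞ m ⊞ m ⊞ r(p, p, q) ⊞ r(k, m, k)
  Sort arguments:  m ⊞ m ⊞ m ⊞ m ⊞ p ⊞ r(k, m, k) ⊞ r(p, p, q)

Answer: yes — both canonical forms are m ⊞ m ⊞ m ⊞ m ⊞ p ⊞ r(k, m, k) ⊞ r(p, p, q)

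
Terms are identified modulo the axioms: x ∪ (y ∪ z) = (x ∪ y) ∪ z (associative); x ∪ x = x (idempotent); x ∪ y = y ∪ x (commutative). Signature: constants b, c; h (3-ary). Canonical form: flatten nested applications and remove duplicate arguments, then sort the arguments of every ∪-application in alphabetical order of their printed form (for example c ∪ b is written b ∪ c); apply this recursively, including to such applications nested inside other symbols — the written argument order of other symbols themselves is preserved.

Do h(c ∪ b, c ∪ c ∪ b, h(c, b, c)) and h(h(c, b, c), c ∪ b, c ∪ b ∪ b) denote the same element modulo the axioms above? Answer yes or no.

Answer: no — h(b ∪ c, b ∪ c, h(c, b, c)) vs h(h(c, b, c), b ∪ c, b ∪ c)

Derivation:
Left:  h(c ∪ b, c ∪ c ∪ b, h(c, b, c))
  Work inside:  c ∪ c ∪ b
  Idempotence:  drop duplicate c
  Sort arguments:  b ∪ c
  Reassemble:  h(b ∪ c, b ∪ c, h(c, b, c))
Right:  h(h(c, b, c), c ∪ b, c ∪ b ∪ b)
  Descend into:  c ∪ b ∪ b
  Deduplicate:  drop duplicate b
  Sort arguments:  b ∪ c
  Rebuild:  h(h(c, b, c), b ∪ c, b ∪ c)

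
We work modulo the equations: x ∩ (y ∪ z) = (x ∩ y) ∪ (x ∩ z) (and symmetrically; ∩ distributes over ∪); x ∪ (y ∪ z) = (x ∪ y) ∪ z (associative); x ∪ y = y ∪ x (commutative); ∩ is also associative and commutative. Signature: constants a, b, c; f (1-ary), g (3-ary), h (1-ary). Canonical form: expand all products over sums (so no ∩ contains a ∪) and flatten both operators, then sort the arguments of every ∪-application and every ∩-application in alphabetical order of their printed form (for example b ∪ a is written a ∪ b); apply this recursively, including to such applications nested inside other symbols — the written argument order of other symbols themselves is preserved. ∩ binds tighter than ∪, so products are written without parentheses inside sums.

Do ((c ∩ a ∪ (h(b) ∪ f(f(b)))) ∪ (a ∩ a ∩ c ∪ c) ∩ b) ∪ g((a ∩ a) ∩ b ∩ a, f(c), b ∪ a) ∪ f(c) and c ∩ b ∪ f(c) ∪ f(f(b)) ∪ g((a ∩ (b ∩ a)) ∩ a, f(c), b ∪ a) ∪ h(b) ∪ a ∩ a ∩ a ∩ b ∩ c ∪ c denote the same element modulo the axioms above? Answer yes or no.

Answer: no — a ∩ a ∩ b ∩ c ∪ a ∩ c ∪ b ∩ c ∪ f(c) ∪ f(f(b)) ∪ g(a ∩ a ∩ a ∩ b, f(c), a ∪ b) ∪ h(b) vs a ∩ a ∩ a ∩ b ∩ c ∪ b ∩ c ∪ c ∪ f(c) ∪ f(f(b)) ∪ g(a ∩ a ∩ a ∩ b, f(c), a ∪ b) ∪ h(b)

Derivation:
Left:  ((c ∩ a ∪ (h(b) ∪ f(f(b)))) ∪ (a ∩ a ∩ c ∪ c) ∩ b) ∪ g((a ∩ a) ∩ b ∩ a, f(c), b ∪ a) ∪ f(c)
  Distribute:  a ∩ c ∪ h(b) ∪ f(f(b)) ∪ a ∩ a ∩ b ∩ c ∪ b ∩ c ∪ g(a ∩ a ∩ a ∩ b, f(c), a ∪ b) ∪ f(c)
  Sort:  a ∩ a ∩ b ∩ c ∪ a ∩ c ∪ b ∩ c ∪ f(c) ∪ f(f(b)) ∪ g(a ∩ a ∩ a ∩ b, f(c), a ∪ b) ∪ h(b)
Right:  c ∩ b ∪ f(c) ∪ f(f(b)) ∪ g((a ∩ (b ∩ a)) ∩ a, f(c), b ∪ a) ∪ h(b) ∪ a ∩ a ∩ a ∩ b ∩ c ∪ c
  Un-nest:  b ∩ c ∪ f(c) ∪ f(f(b)) ∪ g(a ∩ a ∩ a ∩ b, f(c), a ∪ b) ∪ h(b) ∪ a ∩ a ∩ a ∩ b ∩ c ∪ c
  Sort arguments:  a ∩ a ∩ a ∩ b ∩ c ∪ b ∩ c ∪ c ∪ f(c) ∪ f(f(b)) ∪ g(a ∩ a ∩ a ∩ b, f(c), a ∪ b) ∪ h(b)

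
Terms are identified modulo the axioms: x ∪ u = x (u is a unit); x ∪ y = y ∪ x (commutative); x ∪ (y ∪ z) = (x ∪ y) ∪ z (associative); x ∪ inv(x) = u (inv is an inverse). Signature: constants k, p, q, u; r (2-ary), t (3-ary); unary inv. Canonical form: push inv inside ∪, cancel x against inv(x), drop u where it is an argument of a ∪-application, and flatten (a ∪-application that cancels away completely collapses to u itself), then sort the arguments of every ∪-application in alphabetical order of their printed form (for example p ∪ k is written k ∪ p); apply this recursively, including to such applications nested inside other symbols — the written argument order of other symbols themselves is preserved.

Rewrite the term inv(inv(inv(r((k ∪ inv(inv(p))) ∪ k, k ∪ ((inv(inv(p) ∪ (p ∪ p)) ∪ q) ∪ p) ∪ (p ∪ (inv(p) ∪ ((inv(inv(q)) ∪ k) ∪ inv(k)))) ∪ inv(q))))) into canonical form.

Push inv inside:  distribute inv over ∪ and collapse double inv
Collect:  inv(r(k ∪ k ∪ p, k ∪ q))

Answer: inv(r(k ∪ k ∪ p, k ∪ q))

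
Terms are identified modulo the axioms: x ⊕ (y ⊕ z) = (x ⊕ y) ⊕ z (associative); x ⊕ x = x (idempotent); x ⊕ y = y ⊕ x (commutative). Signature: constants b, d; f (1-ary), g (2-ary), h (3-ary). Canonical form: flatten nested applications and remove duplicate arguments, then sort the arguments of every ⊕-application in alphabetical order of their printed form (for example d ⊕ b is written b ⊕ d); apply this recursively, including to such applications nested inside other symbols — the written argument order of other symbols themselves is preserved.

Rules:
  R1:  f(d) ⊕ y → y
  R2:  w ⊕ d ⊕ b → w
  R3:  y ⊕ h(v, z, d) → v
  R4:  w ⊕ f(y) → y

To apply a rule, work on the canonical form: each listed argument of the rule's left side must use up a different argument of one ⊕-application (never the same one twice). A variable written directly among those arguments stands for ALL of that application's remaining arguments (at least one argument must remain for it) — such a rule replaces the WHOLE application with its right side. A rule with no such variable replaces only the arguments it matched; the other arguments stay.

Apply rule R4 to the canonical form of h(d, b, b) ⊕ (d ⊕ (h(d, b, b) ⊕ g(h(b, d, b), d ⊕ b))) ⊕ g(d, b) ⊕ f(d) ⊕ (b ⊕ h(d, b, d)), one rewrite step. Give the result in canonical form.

Canonical form:  b ⊕ d ⊕ f(d) ⊕ g(d, b) ⊕ g(h(b, d, b), b ⊕ d) ⊕ h(d, b, b) ⊕ h(d, b, d)
Match R4:  consume f(d);  w := b ⊕ d ⊕ g(d, b) ⊕ g(h(b, d, b), b ⊕ d) ⊕ h(d, b, b) ⊕ h(d, b, d), y := d
Every leftover argument binds to the variable; the entire application is replaced.
Giving:  d

Answer: d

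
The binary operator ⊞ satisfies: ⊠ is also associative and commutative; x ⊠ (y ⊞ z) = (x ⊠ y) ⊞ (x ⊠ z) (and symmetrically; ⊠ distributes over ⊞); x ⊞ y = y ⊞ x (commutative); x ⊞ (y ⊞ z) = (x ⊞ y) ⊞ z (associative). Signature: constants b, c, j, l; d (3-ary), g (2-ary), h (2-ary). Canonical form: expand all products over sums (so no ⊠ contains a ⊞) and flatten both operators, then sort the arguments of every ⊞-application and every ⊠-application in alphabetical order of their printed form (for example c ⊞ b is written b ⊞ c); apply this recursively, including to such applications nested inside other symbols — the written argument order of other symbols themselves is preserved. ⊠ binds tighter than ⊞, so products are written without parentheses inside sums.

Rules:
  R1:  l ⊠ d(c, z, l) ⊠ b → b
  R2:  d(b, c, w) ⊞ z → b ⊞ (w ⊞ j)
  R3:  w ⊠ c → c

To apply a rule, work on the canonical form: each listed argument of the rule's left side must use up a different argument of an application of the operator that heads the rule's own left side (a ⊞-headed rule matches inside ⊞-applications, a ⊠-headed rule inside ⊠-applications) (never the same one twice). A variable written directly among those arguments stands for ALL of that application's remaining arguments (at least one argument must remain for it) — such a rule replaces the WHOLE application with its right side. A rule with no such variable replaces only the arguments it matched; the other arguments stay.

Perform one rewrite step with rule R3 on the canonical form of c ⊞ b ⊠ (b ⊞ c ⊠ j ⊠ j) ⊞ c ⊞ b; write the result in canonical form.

Answer: b ⊞ b ⊠ b ⊞ c ⊞ c ⊞ c

Derivation:
Canonical form:  b ⊞ b ⊠ b ⊞ b ⊠ c ⊠ j ⊠ j ⊞ c ⊞ c
R3 matches:  uses c;  w := b ⊠ j ⊠ j
The extension variable absorbs all remaining arguments, so the whole application is rewritten.
New term:  b ⊞ b ⊠ b ⊞ c ⊞ c ⊞ c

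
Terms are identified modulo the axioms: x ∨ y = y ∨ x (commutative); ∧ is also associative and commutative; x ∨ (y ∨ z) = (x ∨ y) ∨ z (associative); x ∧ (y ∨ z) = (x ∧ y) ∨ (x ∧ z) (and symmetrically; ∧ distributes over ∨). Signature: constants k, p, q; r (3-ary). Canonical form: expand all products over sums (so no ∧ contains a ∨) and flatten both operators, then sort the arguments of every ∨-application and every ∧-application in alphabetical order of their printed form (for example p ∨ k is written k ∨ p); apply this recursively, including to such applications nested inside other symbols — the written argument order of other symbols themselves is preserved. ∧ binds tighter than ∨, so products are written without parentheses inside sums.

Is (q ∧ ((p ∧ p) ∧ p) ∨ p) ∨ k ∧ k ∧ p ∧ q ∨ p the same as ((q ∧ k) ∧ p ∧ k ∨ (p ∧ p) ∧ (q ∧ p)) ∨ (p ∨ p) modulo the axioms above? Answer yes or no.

Left:  (q ∧ ((p ∧ p) ∧ p) ∨ p) ∨ k ∧ k ∧ p ∧ q ∨ p
  Un-nest:  p ∧ p ∧ p ∧ q ∨ p ∨ k ∧ k ∧ p ∧ q ∨ p
  Sort:  k ∧ k ∧ p ∧ q ∨ p ∨ p ∨ p ∧ p ∧ p ∧ q
Right:  ((q ∧ k) ∧ p ∧ k ∨ (p ∧ p) ∧ (q ∧ p)) ∨ (p ∨ p)
  Flatten:  k ∧ k ∧ p ∧ q ∨ p ∧ p ∧ p ∧ q ∨ p ∨ p
  Sort:  k ∧ k ∧ p ∧ q ∨ p ∨ p ∨ p ∧ p ∧ p ∧ q

Answer: yes — both canonical forms are k ∧ k ∧ p ∧ q ∨ p ∨ p ∨ p ∧ p ∧ p ∧ q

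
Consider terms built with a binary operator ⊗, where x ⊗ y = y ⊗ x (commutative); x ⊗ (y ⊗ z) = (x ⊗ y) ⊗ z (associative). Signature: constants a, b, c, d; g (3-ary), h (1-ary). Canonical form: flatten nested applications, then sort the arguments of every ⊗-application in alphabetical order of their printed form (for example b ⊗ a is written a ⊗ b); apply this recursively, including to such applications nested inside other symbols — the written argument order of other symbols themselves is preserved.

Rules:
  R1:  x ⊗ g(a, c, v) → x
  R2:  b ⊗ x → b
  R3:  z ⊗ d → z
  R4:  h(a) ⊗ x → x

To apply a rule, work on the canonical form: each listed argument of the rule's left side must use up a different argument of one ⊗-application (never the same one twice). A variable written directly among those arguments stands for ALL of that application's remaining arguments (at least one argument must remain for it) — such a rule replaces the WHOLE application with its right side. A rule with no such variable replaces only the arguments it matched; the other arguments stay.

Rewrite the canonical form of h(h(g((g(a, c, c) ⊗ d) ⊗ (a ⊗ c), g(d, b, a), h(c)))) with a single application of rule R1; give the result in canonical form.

Canonical form:  h(h(g(a ⊗ c ⊗ d ⊗ g(a, c, c), g(d, b, a), h(c))))
Apply R1:  consuming g(a, c, c);  v := c, x := a ⊗ c ⊗ d
The extension variable absorbs all remaining arguments, so the whole application is rewritten.
Giving:  h(h(g(a ⊗ c ⊗ d, g(d, b, a), h(c))))

Answer: h(h(g(a ⊗ c ⊗ d, g(d, b, a), h(c))))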